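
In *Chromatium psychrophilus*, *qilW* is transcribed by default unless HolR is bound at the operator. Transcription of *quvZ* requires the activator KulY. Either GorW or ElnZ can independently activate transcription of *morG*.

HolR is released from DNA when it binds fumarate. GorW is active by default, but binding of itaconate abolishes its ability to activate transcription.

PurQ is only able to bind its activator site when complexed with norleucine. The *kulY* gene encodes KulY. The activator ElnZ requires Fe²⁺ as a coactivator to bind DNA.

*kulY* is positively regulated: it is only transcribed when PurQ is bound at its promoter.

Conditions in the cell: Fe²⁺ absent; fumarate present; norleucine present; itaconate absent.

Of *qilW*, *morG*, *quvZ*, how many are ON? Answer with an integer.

3

Fumarate is present, so HolR is inactive.
With no repressor bound, *qilW* is transcribed.
→ *qilW* is ON.
Itaconate is absent, so GorW is active.
Fe²⁺ is absent, so ElnZ is inactive.
Activator GorW is present, so *morG* is transcribed.
→ *morG* is ON.
Norleucine is present, so PurQ is active.
No repressor is bound and PurQ is active, so *kulY* is transcribed.
So KulY is produced and active.
No repressor is bound and KulY is active, so *quvZ* is transcribed.
→ *quvZ* is ON.
3 of the 3 genes are transcribed.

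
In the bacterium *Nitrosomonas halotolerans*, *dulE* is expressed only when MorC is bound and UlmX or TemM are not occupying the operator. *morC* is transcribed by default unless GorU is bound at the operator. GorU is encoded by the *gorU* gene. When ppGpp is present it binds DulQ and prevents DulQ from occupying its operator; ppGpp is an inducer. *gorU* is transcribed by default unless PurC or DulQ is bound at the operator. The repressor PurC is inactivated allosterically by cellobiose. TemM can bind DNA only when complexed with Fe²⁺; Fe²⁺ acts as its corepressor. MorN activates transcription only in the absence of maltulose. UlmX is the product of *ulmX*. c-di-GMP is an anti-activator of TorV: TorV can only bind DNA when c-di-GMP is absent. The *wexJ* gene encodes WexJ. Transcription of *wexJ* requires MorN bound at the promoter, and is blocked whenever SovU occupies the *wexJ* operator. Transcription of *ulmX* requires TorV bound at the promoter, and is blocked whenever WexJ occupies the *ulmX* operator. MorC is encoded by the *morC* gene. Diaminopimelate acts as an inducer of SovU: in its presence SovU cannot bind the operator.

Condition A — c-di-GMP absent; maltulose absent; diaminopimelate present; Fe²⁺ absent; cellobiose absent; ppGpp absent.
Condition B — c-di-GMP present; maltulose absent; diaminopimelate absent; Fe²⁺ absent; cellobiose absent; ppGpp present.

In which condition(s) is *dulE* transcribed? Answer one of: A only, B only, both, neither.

Condition A:
c-di-GMP is absent, so TorV is active.
Maltulose is absent, so MorN is active.
Diaminopimelate is present, so SovU is inactive.
No repressor is bound and MorN is active, so *wexJ* is transcribed.
So WexJ is produced and active.
With repressor WexJ bound, *ulmX* is not transcribed.
So UlmX is not produced.
Fe²⁺ is absent, so TemM is inactive.
Cellobiose is absent, so PurC is active.
ppGpp is absent, so DulQ is active.
With repressor PurC bound, *gorU* is not transcribed.
So GorU is not produced.
With no repressor bound, *morC* is transcribed.
So MorC is produced and active.
No repressor is bound and MorC is active, so *dulE* is transcribed.
→ *dulE* is ON in A.
Condition B:
c-di-GMP is present, so TorV is inactive.
Maltulose is absent, so MorN is active.
Diaminopimelate is absent, so SovU is active.
With repressor SovU bound, *wexJ* is not transcribed.
So WexJ is not produced.
Required activator TorV is absent, so *ulmX* is not transcribed.
So UlmX is not produced.
Fe²⁺ is absent, so TemM is inactive.
Cellobiose is absent, so PurC is active.
ppGpp is present, so DulQ is inactive.
With repressor PurC bound, *gorU* is not transcribed.
So GorU is not produced.
With no repressor bound, *morC* is transcribed.
So MorC is produced and active.
No repressor is bound and MorC is active, so *dulE* is transcribed.
→ *dulE* is ON in B.

both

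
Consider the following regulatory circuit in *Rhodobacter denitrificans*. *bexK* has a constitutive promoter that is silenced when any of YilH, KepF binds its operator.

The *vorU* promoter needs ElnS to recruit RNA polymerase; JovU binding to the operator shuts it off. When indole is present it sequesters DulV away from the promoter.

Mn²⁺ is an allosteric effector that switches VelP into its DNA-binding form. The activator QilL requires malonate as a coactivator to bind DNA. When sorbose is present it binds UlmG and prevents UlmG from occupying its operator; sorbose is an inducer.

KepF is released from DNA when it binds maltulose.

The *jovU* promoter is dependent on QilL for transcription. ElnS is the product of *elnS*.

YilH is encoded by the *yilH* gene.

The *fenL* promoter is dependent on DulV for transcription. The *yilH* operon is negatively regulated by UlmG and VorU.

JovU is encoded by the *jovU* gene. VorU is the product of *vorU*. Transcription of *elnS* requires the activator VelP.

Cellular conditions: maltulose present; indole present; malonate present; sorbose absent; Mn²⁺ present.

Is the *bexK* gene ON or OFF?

Sorbose is absent, so UlmG is active.
Malonate is present, so QilL is active.
No repressor is bound and QilL is active, so *jovU* is transcribed.
So JovU is produced and active.
Mn²⁺ is present, so VelP is active.
No repressor is bound and VelP is active, so *elnS* is transcribed.
So ElnS is produced and active.
With repressor JovU bound, *vorU* is not transcribed.
So VorU is not produced.
With repressor UlmG bound, *yilH* is not transcribed.
So YilH is not produced.
Maltulose is present, so KepF is inactive.
With no repressor bound, *bexK* is transcribed.

ON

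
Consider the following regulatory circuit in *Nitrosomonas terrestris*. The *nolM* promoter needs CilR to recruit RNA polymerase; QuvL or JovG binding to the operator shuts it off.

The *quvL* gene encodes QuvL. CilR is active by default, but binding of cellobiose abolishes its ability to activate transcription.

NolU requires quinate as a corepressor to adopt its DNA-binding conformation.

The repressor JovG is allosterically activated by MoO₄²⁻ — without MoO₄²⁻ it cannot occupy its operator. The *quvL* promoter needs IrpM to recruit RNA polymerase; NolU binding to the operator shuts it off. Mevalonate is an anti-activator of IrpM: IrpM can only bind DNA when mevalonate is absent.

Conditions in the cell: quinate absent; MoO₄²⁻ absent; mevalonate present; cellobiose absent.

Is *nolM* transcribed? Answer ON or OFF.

Quinate is absent, so NolU is inactive.
Mevalonate is present, so IrpM is inactive.
Required activator IrpM is absent, so *quvL* is not transcribed.
So QuvL is not produced.
MoO₄²⁻ is absent, so JovG is inactive.
Cellobiose is absent, so CilR is active.
No repressor is bound and CilR is active, so *nolM* is transcribed.

ON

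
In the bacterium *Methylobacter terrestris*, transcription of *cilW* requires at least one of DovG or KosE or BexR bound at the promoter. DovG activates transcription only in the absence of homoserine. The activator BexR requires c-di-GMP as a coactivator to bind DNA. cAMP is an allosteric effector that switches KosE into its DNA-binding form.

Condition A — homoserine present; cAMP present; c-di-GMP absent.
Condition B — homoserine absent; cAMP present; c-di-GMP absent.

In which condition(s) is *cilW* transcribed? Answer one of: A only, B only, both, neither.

Condition A:
Homoserine is present, so DovG is inactive.
cAMP is present, so KosE is active.
c-di-GMP is absent, so BexR is inactive.
Activator KosE is present, so *cilW* is transcribed.
→ *cilW* is ON in A.
Condition B:
Homoserine is absent, so DovG is active.
cAMP is present, so KosE is active.
c-di-GMP is absent, so BexR is inactive.
Activator DovG is present, so *cilW* is transcribed.
→ *cilW* is ON in B.

both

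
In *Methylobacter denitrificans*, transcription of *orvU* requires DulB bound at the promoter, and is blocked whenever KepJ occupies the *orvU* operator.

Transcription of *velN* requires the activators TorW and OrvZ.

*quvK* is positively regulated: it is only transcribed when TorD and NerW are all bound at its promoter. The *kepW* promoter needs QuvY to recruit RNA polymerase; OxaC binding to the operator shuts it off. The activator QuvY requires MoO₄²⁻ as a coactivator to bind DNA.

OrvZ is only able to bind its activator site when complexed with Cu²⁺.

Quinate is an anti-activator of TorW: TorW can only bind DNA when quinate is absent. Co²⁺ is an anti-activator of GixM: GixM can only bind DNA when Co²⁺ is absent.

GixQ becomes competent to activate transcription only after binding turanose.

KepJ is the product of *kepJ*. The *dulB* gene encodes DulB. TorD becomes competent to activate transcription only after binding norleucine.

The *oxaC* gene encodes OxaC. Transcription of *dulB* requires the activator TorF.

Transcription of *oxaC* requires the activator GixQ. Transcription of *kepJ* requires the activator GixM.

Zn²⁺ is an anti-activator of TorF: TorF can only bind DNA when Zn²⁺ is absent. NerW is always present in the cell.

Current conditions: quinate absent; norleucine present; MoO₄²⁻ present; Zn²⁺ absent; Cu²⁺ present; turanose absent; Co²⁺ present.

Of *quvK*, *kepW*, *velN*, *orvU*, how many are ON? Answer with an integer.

Norleucine is present, so TorD is active.
NerW is produced constitutively and is active.
No repressor is bound and TorD and NerW are active, so *quvK* is transcribed.
→ *quvK* is ON.
MoO₄²⁻ is present, so QuvY is active.
Turanose is absent, so GixQ is inactive.
Required activator GixQ is absent, so *oxaC* is not transcribed.
So OxaC is not produced.
No repressor is bound and QuvY is active, so *kepW* is transcribed.
→ *kepW* is ON.
Quinate is absent, so TorW is active.
Cu²⁺ is present, so OrvZ is active.
No repressor is bound and TorW and OrvZ are active, so *velN* is transcribed.
→ *velN* is ON.
Co²⁺ is present, so GixM is inactive.
Required activator GixM is absent, so *kepJ* is not transcribed.
So KepJ is not produced.
Zn²⁺ is absent, so TorF is active.
No repressor is bound and TorF is active, so *dulB* is transcribed.
So DulB is produced and active.
No repressor is bound and DulB is active, so *orvU* is transcribed.
→ *orvU* is ON.
4 of the 4 genes are transcribed.

4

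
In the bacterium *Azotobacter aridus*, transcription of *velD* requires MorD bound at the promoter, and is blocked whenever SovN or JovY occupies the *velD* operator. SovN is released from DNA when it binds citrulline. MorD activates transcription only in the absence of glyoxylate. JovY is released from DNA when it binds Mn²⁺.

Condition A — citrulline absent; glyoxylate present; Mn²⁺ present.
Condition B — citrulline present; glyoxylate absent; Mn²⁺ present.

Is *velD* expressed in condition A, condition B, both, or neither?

B only

Condition A:
Citrulline is absent, so SovN is active.
Glyoxylate is present, so MorD is inactive.
Mn²⁺ is present, so JovY is inactive.
With repressor SovN bound, *velD* is not transcribed.
→ *velD* is OFF in A.
Condition B:
Citrulline is present, so SovN is inactive.
Glyoxylate is absent, so MorD is active.
Mn²⁺ is present, so JovY is inactive.
No repressor is bound and MorD is active, so *velD* is transcribed.
→ *velD* is ON in B.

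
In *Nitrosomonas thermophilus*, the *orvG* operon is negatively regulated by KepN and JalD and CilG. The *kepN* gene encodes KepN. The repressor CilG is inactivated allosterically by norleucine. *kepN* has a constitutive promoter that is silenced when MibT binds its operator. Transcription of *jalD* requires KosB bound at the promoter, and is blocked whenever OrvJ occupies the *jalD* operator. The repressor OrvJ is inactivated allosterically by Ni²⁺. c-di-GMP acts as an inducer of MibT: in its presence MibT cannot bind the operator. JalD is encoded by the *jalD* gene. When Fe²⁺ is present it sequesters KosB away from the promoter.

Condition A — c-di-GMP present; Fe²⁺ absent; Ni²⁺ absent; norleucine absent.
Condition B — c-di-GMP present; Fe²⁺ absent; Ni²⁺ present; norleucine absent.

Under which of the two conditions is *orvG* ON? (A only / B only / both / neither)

Condition A:
c-di-GMP is present, so MibT is inactive.
With no repressor bound, *kepN* is transcribed.
So KepN is produced and active.
Fe²⁺ is absent, so KosB is active.
Ni²⁺ is absent, so OrvJ is active.
With repressor OrvJ bound, *jalD* is not transcribed.
So JalD is not produced.
Norleucine is absent, so CilG is active.
With repressor KepN bound, *orvG* is not transcribed.
→ *orvG* is OFF in A.
Condition B:
c-di-GMP is present, so MibT is inactive.
With no repressor bound, *kepN* is transcribed.
So KepN is produced and active.
Fe²⁺ is absent, so KosB is active.
Ni²⁺ is present, so OrvJ is inactive.
No repressor is bound and KosB is active, so *jalD* is transcribed.
So JalD is produced and active.
Norleucine is absent, so CilG is active.
With repressor KepN bound, *orvG* is not transcribed.
→ *orvG* is OFF in B.

neither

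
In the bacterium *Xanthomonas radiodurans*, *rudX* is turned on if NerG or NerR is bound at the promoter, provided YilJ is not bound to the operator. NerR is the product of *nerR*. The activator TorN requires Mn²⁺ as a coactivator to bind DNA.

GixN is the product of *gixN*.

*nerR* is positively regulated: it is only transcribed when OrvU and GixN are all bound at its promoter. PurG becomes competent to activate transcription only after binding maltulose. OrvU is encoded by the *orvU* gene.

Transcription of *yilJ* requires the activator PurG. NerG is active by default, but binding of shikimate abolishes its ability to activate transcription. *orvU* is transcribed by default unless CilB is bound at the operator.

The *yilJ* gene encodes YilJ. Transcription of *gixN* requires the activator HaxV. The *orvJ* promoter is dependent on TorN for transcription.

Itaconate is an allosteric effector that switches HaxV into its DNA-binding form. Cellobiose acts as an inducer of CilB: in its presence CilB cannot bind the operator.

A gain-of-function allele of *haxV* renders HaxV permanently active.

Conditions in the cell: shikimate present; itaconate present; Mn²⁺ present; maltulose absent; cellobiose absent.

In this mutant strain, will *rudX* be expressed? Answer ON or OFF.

OFF

Maltulose is absent, so PurG is inactive.
Required activator PurG is absent, so *yilJ* is not transcribed.
So YilJ is not produced.
Shikimate is present, so NerG is inactive.
Cellobiose is absent, so CilB is active.
With repressor CilB bound, *orvU* is not transcribed.
So OrvU is not produced.
HaxV is constitutively active in this strain.
No repressor is bound and HaxV is active, so *gixN* is transcribed.
So GixN is produced and active.
Required activator OrvU is absent, so *nerR* is not transcribed.
So NerR is not produced.
No activator is available at the *rudX* promoter, so *rudX* is not transcribed.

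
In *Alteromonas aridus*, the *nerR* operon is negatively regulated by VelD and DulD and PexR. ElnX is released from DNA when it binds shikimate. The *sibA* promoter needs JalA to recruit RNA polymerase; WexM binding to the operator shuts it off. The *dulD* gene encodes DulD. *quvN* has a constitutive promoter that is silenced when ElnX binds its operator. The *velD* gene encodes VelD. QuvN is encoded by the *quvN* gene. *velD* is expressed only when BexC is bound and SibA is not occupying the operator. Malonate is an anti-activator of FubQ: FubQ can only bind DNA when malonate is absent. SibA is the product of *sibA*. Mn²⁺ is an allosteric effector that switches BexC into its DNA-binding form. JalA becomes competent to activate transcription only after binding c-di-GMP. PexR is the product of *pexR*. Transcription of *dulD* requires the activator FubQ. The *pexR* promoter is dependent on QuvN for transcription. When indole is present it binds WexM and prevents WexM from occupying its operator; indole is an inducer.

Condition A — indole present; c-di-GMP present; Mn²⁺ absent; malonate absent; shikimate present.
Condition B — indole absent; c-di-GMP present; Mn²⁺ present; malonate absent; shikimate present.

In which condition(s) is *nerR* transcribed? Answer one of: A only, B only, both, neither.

neither

Condition A:
Indole is present, so WexM is inactive.
c-di-GMP is present, so JalA is active.
No repressor is bound and JalA is active, so *sibA* is transcribed.
So SibA is produced and active.
Mn²⁺ is absent, so BexC is inactive.
With repressor SibA bound, *velD* is not transcribed.
So VelD is not produced.
Malonate is absent, so FubQ is active.
No repressor is bound and FubQ is active, so *dulD* is transcribed.
So DulD is produced and active.
Shikimate is present, so ElnX is inactive.
With no repressor bound, *quvN* is transcribed.
So QuvN is produced and active.
No repressor is bound and QuvN is active, so *pexR* is transcribed.
So PexR is produced and active.
With repressor DulD bound, *nerR* is not transcribed.
→ *nerR* is OFF in A.
Condition B:
Indole is absent, so WexM is active.
c-di-GMP is present, so JalA is active.
With repressor WexM bound, *sibA* is not transcribed.
So SibA is not produced.
Mn²⁺ is present, so BexC is active.
No repressor is bound and BexC is active, so *velD* is transcribed.
So VelD is produced and active.
Malonate is absent, so FubQ is active.
No repressor is bound and FubQ is active, so *dulD* is transcribed.
So DulD is produced and active.
Shikimate is present, so ElnX is inactive.
With no repressor bound, *quvN* is transcribed.
So QuvN is produced and active.
No repressor is bound and QuvN is active, so *pexR* is transcribed.
So PexR is produced and active.
With repressor VelD bound, *nerR* is not transcribed.
→ *nerR* is OFF in B.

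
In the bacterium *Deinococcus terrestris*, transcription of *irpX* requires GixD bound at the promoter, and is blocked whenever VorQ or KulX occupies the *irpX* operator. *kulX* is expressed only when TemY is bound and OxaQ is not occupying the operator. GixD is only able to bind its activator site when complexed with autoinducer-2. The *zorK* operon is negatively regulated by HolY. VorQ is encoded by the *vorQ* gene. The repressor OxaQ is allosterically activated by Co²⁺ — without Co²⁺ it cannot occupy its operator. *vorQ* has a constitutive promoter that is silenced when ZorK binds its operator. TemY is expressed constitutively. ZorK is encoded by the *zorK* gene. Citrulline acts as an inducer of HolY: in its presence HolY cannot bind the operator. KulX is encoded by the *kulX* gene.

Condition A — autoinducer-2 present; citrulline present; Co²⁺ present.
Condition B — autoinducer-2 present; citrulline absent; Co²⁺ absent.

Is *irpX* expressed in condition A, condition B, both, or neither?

A only

Condition A:
Autoinducer-2 is present, so GixD is active.
Citrulline is present, so HolY is inactive.
With no repressor bound, *zorK* is transcribed.
So ZorK is produced and active.
With repressor ZorK bound, *vorQ* is not transcribed.
So VorQ is not produced.
TemY is produced constitutively and is active.
Co²⁺ is present, so OxaQ is active.
With repressor OxaQ bound, *kulX* is not transcribed.
So KulX is not produced.
No repressor is bound and GixD is active, so *irpX* is transcribed.
→ *irpX* is ON in A.
Condition B:
Autoinducer-2 is present, so GixD is active.
Citrulline is absent, so HolY is active.
With repressor HolY bound, *zorK* is not transcribed.
So ZorK is not produced.
With no repressor bound, *vorQ* is transcribed.
So VorQ is produced and active.
TemY is produced constitutively and is active.
Co²⁺ is absent, so OxaQ is inactive.
No repressor is bound and TemY is active, so *kulX* is transcribed.
So KulX is produced and active.
With repressor VorQ bound, *irpX* is not transcribed.
→ *irpX* is OFF in B.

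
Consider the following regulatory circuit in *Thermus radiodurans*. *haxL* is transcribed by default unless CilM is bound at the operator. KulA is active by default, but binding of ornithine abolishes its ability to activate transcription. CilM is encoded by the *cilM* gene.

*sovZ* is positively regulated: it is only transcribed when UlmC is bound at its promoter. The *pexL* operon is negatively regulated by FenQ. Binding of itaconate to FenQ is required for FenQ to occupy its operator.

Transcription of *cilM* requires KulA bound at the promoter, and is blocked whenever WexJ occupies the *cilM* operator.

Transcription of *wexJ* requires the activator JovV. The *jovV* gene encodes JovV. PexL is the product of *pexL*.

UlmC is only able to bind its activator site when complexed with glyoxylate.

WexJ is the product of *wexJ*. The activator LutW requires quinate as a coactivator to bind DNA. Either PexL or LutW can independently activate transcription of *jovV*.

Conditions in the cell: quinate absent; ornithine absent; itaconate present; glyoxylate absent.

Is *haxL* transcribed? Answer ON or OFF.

Itaconate is present, so FenQ is active.
With repressor FenQ bound, *pexL* is not transcribed.
So PexL is not produced.
Quinate is absent, so LutW is inactive.
No activator is available at the *jovV* promoter, so *jovV* is not transcribed.
So JovV is not produced.
Required activator JovV is absent, so *wexJ* is not transcribed.
So WexJ is not produced.
Ornithine is absent, so KulA is active.
No repressor is bound and KulA is active, so *cilM* is transcribed.
So CilM is produced and active.
With repressor CilM bound, *haxL* is not transcribed.

OFF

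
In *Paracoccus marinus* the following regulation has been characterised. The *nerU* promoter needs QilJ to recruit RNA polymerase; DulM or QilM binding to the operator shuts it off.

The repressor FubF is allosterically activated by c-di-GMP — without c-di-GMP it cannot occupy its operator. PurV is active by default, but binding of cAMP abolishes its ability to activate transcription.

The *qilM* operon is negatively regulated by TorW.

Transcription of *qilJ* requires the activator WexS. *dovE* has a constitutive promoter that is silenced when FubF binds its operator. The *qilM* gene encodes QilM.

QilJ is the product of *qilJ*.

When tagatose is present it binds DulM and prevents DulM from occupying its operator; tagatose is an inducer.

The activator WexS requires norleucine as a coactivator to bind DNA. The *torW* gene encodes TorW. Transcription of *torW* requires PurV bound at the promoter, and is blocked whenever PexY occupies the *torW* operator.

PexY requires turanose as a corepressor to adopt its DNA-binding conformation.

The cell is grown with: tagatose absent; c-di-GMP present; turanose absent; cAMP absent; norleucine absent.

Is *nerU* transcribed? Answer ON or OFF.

OFF

Norleucine is absent, so WexS is inactive.
Required activator WexS is absent, so *qilJ* is not transcribed.
So QilJ is not produced.
Tagatose is absent, so DulM is active.
cAMP is absent, so PurV is active.
Turanose is absent, so PexY is inactive.
No repressor is bound and PurV is active, so *torW* is transcribed.
So TorW is produced and active.
With repressor TorW bound, *qilM* is not transcribed.
So QilM is not produced.
With repressor DulM bound, *nerU* is not transcribed.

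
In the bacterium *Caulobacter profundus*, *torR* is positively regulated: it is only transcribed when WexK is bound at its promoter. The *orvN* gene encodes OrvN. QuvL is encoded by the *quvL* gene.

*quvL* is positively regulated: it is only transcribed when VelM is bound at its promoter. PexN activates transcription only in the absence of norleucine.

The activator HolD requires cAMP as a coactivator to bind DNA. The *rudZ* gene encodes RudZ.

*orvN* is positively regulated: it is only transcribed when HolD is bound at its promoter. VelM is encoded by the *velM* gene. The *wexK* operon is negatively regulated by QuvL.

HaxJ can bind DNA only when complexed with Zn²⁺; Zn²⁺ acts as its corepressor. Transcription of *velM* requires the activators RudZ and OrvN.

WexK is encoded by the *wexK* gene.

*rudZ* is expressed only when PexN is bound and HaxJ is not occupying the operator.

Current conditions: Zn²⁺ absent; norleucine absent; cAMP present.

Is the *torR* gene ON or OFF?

OFF

Zn²⁺ is absent, so HaxJ is inactive.
Norleucine is absent, so PexN is active.
No repressor is bound and PexN is active, so *rudZ* is transcribed.
So RudZ is produced and active.
cAMP is present, so HolD is active.
No repressor is bound and HolD is active, so *orvN* is transcribed.
So OrvN is produced and active.
No repressor is bound and RudZ and OrvN are active, so *velM* is transcribed.
So VelM is produced and active.
No repressor is bound and VelM is active, so *quvL* is transcribed.
So QuvL is produced and active.
With repressor QuvL bound, *wexK* is not transcribed.
So WexK is not produced.
Required activator WexK is absent, so *torR* is not transcribed.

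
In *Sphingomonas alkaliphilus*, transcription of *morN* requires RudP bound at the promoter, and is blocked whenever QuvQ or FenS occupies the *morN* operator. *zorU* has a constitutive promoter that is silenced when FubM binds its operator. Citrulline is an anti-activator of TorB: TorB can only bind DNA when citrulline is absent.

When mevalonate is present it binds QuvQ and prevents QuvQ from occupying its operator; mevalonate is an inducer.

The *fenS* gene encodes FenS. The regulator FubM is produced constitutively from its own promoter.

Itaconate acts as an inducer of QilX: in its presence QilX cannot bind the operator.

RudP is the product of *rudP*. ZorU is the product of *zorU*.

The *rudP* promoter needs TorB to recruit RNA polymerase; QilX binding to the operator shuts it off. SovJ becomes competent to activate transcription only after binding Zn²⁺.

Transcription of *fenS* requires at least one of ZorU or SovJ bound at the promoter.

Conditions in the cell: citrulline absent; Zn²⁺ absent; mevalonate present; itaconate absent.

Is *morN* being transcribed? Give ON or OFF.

OFF

Mevalonate is present, so QuvQ is inactive.
Citrulline is absent, so TorB is active.
Itaconate is absent, so QilX is active.
With repressor QilX bound, *rudP* is not transcribed.
So RudP is not produced.
FubM is produced constitutively and is active.
With repressor FubM bound, *zorU* is not transcribed.
So ZorU is not produced.
Zn²⁺ is absent, so SovJ is inactive.
No activator is available at the *fenS* promoter, so *fenS* is not transcribed.
So FenS is not produced.
Required activator RudP is absent, so *morN* is not transcribed.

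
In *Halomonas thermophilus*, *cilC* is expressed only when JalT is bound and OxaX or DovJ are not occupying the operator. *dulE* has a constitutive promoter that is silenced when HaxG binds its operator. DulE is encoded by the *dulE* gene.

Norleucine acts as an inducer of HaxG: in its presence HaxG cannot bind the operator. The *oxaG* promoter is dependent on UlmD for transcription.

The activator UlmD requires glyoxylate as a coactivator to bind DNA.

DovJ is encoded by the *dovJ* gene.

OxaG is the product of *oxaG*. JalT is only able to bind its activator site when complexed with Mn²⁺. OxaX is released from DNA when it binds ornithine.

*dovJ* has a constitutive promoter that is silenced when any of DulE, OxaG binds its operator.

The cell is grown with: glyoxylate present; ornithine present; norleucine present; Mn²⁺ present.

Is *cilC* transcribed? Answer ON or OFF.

ON

Ornithine is present, so OxaX is inactive.
Mn²⁺ is present, so JalT is active.
Norleucine is present, so HaxG is inactive.
With no repressor bound, *dulE* is transcribed.
So DulE is produced and active.
Glyoxylate is present, so UlmD is active.
No repressor is bound and UlmD is active, so *oxaG* is transcribed.
So OxaG is produced and active.
With repressor DulE bound, *dovJ* is not transcribed.
So DovJ is not produced.
No repressor is bound and JalT is active, so *cilC* is transcribed.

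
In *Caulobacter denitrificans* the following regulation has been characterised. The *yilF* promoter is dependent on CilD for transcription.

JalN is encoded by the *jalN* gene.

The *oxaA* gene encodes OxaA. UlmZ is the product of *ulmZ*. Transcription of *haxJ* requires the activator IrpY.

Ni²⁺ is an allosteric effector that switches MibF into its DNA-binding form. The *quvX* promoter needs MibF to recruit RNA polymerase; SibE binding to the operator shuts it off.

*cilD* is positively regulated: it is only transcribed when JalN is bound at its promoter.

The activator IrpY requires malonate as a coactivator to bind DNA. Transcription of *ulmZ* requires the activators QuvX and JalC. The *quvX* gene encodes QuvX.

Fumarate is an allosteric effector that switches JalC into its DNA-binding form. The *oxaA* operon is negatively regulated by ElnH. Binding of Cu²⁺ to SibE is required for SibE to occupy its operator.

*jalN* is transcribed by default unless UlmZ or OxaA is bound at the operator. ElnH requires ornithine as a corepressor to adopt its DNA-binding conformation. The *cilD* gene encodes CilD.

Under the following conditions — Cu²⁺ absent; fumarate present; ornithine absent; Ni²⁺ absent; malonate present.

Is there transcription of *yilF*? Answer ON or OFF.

OFF

Cu²⁺ is absent, so SibE is inactive.
Ni²⁺ is absent, so MibF is inactive.
Required activator MibF is absent, so *quvX* is not transcribed.
So QuvX is not produced.
Fumarate is present, so JalC is active.
Required activator QuvX is absent, so *ulmZ* is not transcribed.
So UlmZ is not produced.
Ornithine is absent, so ElnH is inactive.
With no repressor bound, *oxaA* is transcribed.
So OxaA is produced and active.
With repressor OxaA bound, *jalN* is not transcribed.
So JalN is not produced.
Required activator JalN is absent, so *cilD* is not transcribed.
So CilD is not produced.
Required activator CilD is absent, so *yilF* is not transcribed.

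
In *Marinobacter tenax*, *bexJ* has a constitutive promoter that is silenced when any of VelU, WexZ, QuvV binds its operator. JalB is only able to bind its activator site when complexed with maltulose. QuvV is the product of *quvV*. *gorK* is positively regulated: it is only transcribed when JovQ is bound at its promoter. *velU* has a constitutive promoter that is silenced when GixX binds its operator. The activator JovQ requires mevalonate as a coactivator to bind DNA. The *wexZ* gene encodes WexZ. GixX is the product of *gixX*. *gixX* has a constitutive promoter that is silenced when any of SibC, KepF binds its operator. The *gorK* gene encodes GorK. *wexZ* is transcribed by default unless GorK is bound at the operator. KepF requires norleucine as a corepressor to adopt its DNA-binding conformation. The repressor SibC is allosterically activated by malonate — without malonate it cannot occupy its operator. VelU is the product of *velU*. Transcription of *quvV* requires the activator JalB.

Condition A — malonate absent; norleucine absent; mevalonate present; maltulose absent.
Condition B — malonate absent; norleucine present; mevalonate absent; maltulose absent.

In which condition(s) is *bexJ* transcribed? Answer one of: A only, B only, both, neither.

A only

Condition A:
Malonate is absent, so SibC is inactive.
Norleucine is absent, so KepF is inactive.
With no repressor bound, *gixX* is transcribed.
So GixX is produced and active.
With repressor GixX bound, *velU* is not transcribed.
So VelU is not produced.
Mevalonate is present, so JovQ is active.
No repressor is bound and JovQ is active, so *gorK* is transcribed.
So GorK is produced and active.
With repressor GorK bound, *wexZ* is not transcribed.
So WexZ is not produced.
Maltulose is absent, so JalB is inactive.
Required activator JalB is absent, so *quvV* is not transcribed.
So QuvV is not produced.
With no repressor bound, *bexJ* is transcribed.
→ *bexJ* is ON in A.
Condition B:
Malonate is absent, so SibC is inactive.
Norleucine is present, so KepF is active.
With repressor KepF bound, *gixX* is not transcribed.
So GixX is not produced.
With no repressor bound, *velU* is transcribed.
So VelU is produced and active.
Mevalonate is absent, so JovQ is inactive.
Required activator JovQ is absent, so *gorK* is not transcribed.
So GorK is not produced.
With no repressor bound, *wexZ* is transcribed.
So WexZ is produced and active.
Maltulose is absent, so JalB is inactive.
Required activator JalB is absent, so *quvV* is not transcribed.
So QuvV is not produced.
With repressor VelU bound, *bexJ* is not transcribed.
→ *bexJ* is OFF in B.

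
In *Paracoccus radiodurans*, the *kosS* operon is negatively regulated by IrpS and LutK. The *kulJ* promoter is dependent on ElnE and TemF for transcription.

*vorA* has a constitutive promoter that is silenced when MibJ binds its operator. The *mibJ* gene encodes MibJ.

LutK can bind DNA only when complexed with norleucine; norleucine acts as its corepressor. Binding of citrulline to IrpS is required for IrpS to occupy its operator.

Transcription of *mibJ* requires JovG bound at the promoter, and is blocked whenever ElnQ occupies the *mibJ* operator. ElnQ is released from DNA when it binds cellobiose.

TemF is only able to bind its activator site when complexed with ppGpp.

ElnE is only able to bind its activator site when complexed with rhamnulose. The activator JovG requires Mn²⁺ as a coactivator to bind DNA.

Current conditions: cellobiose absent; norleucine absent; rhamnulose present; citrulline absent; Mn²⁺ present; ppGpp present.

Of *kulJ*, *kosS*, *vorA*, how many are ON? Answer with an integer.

Rhamnulose is present, so ElnE is active.
ppGpp is present, so TemF is active.
No repressor is bound and ElnE and TemF are active, so *kulJ* is transcribed.
→ *kulJ* is ON.
Citrulline is absent, so IrpS is inactive.
Norleucine is absent, so LutK is inactive.
With no repressor bound, *kosS* is transcribed.
→ *kosS* is ON.
Cellobiose is absent, so ElnQ is active.
Mn²⁺ is present, so JovG is active.
With repressor ElnQ bound, *mibJ* is not transcribed.
So MibJ is not produced.
With no repressor bound, *vorA* is transcribed.
→ *vorA* is ON.
3 of the 3 genes are transcribed.

3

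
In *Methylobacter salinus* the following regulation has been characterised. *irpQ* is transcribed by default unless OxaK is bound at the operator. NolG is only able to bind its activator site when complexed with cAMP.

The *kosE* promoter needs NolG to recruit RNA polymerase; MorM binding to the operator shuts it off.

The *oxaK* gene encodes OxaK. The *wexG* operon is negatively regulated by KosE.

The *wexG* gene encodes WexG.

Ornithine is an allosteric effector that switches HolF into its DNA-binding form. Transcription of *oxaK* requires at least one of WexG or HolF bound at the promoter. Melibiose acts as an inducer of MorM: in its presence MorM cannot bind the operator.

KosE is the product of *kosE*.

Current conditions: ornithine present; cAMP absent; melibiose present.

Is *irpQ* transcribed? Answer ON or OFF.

Melibiose is present, so MorM is inactive.
cAMP is absent, so NolG is inactive.
Required activator NolG is absent, so *kosE* is not transcribed.
So KosE is not produced.
With no repressor bound, *wexG* is transcribed.
So WexG is produced and active.
Ornithine is present, so HolF is active.
Activator WexG is present, so *oxaK* is transcribed.
So OxaK is produced and active.
With repressor OxaK bound, *irpQ* is not transcribed.

OFF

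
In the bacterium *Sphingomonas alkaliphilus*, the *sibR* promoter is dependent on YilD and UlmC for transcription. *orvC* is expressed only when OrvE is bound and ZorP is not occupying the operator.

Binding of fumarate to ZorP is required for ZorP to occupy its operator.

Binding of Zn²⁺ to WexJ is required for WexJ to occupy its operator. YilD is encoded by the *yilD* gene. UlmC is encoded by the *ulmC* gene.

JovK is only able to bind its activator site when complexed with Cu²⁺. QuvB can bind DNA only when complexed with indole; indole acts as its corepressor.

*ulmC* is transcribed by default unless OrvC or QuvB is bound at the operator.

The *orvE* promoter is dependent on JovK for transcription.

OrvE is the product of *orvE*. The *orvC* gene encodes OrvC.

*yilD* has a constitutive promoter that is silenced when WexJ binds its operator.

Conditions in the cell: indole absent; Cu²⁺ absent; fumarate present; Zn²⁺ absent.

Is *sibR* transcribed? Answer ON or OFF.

ON

Zn²⁺ is absent, so WexJ is inactive.
With no repressor bound, *yilD* is transcribed.
So YilD is produced and active.
Fumarate is present, so ZorP is active.
Cu²⁺ is absent, so JovK is inactive.
Required activator JovK is absent, so *orvE* is not transcribed.
So OrvE is not produced.
With repressor ZorP bound, *orvC* is not transcribed.
So OrvC is not produced.
Indole is absent, so QuvB is inactive.
With no repressor bound, *ulmC* is transcribed.
So UlmC is produced and active.
No repressor is bound and YilD and UlmC are active, so *sibR* is transcribed.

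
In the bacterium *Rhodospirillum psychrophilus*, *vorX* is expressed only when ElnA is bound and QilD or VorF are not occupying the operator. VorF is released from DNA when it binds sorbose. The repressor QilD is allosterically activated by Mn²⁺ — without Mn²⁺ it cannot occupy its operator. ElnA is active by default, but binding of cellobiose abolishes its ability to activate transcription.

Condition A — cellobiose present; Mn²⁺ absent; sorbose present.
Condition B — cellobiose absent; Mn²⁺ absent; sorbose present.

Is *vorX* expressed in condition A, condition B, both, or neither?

Condition A:
Cellobiose is present, so ElnA is inactive.
Mn²⁺ is absent, so QilD is inactive.
Sorbose is present, so VorF is inactive.
Required activator ElnA is absent, so *vorX* is not transcribed.
→ *vorX* is OFF in A.
Condition B:
Cellobiose is absent, so ElnA is active.
Mn²⁺ is absent, so QilD is inactive.
Sorbose is present, so VorF is inactive.
No repressor is bound and ElnA is active, so *vorX* is transcribed.
→ *vorX* is ON in B.

B only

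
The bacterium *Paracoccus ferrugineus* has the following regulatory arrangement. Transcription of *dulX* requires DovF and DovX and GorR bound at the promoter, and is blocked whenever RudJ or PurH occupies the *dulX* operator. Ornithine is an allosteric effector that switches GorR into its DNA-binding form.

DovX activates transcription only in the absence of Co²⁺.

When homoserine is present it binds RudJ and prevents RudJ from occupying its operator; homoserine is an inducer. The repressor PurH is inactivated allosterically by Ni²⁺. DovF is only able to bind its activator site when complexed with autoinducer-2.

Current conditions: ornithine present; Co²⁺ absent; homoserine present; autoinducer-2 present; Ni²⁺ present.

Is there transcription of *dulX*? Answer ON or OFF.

Homoserine is present, so RudJ is inactive.
Ni²⁺ is present, so PurH is inactive.
Autoinducer-2 is present, so DovF is active.
Co²⁺ is absent, so DovX is active.
Ornithine is present, so GorR is active.
No repressor is bound and DovF and DovX and GorR are active, so *dulX* is transcribed.

ON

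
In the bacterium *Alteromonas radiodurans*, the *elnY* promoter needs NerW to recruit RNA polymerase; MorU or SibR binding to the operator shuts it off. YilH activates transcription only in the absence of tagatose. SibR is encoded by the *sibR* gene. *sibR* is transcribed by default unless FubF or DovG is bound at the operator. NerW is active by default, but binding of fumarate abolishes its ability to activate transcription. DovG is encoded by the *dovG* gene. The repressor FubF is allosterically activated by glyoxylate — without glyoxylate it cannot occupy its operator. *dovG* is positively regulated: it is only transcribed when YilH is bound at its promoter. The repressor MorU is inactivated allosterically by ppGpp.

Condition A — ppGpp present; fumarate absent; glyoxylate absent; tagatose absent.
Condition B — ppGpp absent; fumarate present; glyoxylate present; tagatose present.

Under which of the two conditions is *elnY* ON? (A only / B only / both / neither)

Condition A:
ppGpp is present, so MorU is inactive.
Fumarate is absent, so NerW is active.
Glyoxylate is absent, so FubF is inactive.
Tagatose is absent, so YilH is active.
No repressor is bound and YilH is active, so *dovG* is transcribed.
So DovG is produced and active.
With repressor DovG bound, *sibR* is not transcribed.
So SibR is not produced.
No repressor is bound and NerW is active, so *elnY* is transcribed.
→ *elnY* is ON in A.
Condition B:
ppGpp is absent, so MorU is active.
Fumarate is present, so NerW is inactive.
Glyoxylate is present, so FubF is active.
Tagatose is present, so YilH is inactive.
Required activator YilH is absent, so *dovG* is not transcribed.
So DovG is not produced.
With repressor FubF bound, *sibR* is not transcribed.
So SibR is not produced.
With repressor MorU bound, *elnY* is not transcribed.
→ *elnY* is OFF in B.

A only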